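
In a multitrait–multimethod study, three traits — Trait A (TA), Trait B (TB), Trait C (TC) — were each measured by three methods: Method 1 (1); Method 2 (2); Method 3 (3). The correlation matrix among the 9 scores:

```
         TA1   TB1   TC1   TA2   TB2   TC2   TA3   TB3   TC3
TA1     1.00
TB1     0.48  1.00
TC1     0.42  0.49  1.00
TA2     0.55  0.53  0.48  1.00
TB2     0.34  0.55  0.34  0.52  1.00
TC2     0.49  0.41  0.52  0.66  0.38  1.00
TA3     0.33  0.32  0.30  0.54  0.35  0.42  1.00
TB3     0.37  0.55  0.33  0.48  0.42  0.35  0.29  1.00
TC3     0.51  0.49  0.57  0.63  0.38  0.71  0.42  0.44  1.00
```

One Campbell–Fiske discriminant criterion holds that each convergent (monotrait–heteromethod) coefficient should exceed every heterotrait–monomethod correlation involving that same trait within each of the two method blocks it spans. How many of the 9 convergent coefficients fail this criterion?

Checking each validity diagonal entry against its comparison values:
TA (methods 1·2): 0.55 vs {0.48, 0.52, 0.42, 0.66} → fail.
TA (methods 1·3): 0.33 vs {0.48, 0.29, 0.42, 0.42} → fail.
TA (methods 2·3): 0.54 vs {0.52, 0.29, 0.66, 0.42} → fail.
TB (methods 1·2): 0.55 vs {0.48, 0.52, 0.49, 0.38} → pass.
TB (methods 1·3): 0.55 vs {0.48, 0.29, 0.49, 0.44} → pass.
TB (methods 2·3): 0.42 vs {0.52, 0.29, 0.38, 0.44} → fail.
TC (methods 1·2): 0.52 vs {0.42, 0.66, 0.49, 0.38} → fail.
TC (methods 1·3): 0.57 vs {0.42, 0.42, 0.49, 0.44} → pass.
TC (methods 2·3): 0.71 vs {0.66, 0.42, 0.38, 0.44} → pass.
5 of 9 fail.

5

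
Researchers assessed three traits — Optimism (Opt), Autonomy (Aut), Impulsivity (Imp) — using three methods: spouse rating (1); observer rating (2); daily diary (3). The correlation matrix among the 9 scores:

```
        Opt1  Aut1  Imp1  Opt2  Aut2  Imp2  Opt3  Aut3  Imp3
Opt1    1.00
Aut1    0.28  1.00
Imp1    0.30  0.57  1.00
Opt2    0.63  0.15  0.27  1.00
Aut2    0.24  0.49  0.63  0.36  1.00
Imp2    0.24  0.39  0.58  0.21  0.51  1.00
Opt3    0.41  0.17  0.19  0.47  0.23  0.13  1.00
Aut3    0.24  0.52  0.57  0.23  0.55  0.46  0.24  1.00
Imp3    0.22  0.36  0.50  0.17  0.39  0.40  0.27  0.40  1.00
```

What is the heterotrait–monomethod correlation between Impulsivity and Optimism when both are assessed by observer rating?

0.21

Different traits, same method: r(Imp2, Opt2) = 0.21.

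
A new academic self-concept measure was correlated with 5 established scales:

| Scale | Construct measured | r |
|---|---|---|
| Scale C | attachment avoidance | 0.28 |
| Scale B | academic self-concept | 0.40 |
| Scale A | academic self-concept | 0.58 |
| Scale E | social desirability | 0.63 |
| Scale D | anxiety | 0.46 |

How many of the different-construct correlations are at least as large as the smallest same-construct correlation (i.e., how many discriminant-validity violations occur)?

2

Convergent (same construct = academic self-concept): Scale B, Scale A.
Smallest convergent = 0.40. Discriminant values: 0.28, 0.63, 0.46; count ≥ 0.40 → 2.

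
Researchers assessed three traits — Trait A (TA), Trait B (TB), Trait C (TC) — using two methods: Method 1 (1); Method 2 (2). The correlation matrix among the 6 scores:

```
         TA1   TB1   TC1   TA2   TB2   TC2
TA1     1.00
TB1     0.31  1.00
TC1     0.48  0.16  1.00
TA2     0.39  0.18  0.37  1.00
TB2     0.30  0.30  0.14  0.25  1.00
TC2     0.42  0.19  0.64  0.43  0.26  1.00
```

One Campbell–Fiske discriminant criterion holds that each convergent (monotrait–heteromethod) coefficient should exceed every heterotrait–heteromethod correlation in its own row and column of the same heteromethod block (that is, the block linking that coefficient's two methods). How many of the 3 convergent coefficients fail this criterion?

2

Each convergent coefficient versus the relevant comparison correlations:
TA (methods 1·2): 0.39 vs {0.30, 0.18, 0.42, 0.37} → fail.
TB (methods 1·2): 0.30 vs {0.18, 0.30, 0.19, 0.14} → fail.
TC (methods 1·2): 0.64 vs {0.37, 0.42, 0.14, 0.19} → pass.
2 of 3 fail.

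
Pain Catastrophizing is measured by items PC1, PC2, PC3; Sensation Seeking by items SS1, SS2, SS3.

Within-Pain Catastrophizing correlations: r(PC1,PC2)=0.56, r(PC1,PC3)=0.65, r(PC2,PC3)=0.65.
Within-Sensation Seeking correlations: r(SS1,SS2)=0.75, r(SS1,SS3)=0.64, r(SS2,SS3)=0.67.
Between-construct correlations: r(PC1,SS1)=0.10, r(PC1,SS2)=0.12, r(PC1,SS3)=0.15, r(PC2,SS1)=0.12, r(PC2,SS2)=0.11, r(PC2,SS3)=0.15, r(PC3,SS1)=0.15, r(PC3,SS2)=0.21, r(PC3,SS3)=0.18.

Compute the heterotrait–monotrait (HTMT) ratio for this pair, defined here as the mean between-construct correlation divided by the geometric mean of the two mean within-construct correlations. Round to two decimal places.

Mean between = 1.29/9 = 0.1433.
Mean within-PC = 1.86/3 = 0.6200; mean within-SS = 2.06/3 = 0.6867.
Geometric mean = √(0.6200 × 0.6867) = 0.6525.
HTMT = 0.1433 / 0.6525 = 0.22.

0.22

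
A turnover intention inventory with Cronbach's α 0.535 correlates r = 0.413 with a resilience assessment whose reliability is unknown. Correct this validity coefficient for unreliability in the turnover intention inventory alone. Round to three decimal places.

Single correction: r_c = r_obs / √r_xx = 0.413 / √0.535 = 0.413 / 0.7314 ≈ 0.565.

0.565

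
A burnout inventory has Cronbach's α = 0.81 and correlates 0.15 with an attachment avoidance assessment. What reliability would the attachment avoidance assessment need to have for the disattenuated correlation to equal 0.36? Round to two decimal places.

r_true = r_obs / √(r_xx · r_yy) ⇒ 0.36 = 0.15 / √(0.81 · r_yy).
√(0.81 · r_yy) = 0.15 / 0.36 = 0.4167; 0.81 · r_yy = 0.1736; r_yy = 0.1736 / 0.81 ≈ 0.21.

0.21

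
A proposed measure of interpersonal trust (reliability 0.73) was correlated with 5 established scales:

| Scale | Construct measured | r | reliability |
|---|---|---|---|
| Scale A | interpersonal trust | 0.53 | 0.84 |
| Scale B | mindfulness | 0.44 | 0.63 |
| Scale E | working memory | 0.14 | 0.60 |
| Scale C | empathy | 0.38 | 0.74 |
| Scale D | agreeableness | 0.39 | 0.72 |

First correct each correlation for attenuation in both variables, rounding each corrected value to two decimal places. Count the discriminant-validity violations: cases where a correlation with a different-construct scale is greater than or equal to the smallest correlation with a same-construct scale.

Disattenuated r (r / √(r_scale · r_new)):
  Scale A (conv): 0.53 / √(0.84·0.73) = 0.68
  Scale B (disc): 0.44 / √(0.63·0.73) = 0.65
  Scale E (disc): 0.14 / √(0.60·0.73) = 0.21
  Scale C (disc): 0.38 / √(0.74·0.73) = 0.52
  Scale D (disc): 0.39 / √(0.72·0.73) = 0.54
Smallest convergent = 0.68. Discriminant values: 0.65, 0.21, 0.52, 0.54; count ≥ 0.68 → 0.

0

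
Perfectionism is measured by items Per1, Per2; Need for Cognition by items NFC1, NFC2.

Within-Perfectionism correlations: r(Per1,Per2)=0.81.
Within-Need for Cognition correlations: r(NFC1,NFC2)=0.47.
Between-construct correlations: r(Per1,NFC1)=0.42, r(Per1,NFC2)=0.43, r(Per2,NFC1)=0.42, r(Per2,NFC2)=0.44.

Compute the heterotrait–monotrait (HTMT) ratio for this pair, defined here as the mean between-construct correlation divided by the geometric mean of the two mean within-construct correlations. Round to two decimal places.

Mean between = 1.71/4 = 0.4275.
Mean within-Per = 0.81/1 = 0.8100; mean within-NFC = 0.47/1 = 0.4700.
Geometric mean = √(0.8100 × 0.4700) = 0.6170.
HTMT = 0.4275 / 0.6170 = 0.69.

0.69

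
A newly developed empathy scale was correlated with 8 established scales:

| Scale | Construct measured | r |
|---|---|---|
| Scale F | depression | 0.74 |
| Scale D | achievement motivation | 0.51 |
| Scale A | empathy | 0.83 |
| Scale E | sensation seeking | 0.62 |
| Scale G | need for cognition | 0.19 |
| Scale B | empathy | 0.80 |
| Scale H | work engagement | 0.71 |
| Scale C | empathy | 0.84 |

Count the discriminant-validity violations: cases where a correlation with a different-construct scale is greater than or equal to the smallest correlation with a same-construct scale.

0

Convergent (same construct = empathy): Scale A, Scale B, Scale C.
Smallest convergent = 0.80. Discriminant values: 0.74, 0.51, 0.62, 0.19, 0.71; count ≥ 0.80 → 0.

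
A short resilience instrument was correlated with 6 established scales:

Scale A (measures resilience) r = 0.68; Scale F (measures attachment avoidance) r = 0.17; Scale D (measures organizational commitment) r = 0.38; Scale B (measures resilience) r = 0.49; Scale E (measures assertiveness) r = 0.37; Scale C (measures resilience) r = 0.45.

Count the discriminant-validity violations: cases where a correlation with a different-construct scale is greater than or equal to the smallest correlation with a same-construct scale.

Convergent (same construct = resilience): Scale A, Scale B, Scale C.
Smallest convergent = 0.45. Discriminant values: 0.17, 0.38, 0.37; count ≥ 0.45 → 0.

0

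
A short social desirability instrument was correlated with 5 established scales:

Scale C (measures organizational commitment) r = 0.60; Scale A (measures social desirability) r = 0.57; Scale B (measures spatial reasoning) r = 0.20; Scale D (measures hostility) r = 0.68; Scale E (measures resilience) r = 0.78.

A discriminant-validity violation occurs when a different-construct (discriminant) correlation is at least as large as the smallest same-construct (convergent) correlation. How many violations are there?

Convergent (same construct = social desirability): Scale A.
Smallest convergent = 0.57. Discriminant values: 0.60, 0.20, 0.68, 0.78; count ≥ 0.57 → 3.

3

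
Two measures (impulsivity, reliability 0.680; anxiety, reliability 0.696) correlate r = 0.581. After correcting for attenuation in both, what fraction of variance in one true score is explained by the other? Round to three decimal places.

Disattenuated r = 0.581 / √(0.680 × 0.696) = 0.581 / 0.6880 = 0.8445.
Shared true-score variance = 0.8445² = 0.7132 ≈ 0.713.

0.713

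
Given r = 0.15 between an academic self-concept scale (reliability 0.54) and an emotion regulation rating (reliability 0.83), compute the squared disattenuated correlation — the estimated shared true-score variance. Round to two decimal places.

0.05

Disattenuated r = 0.15 / √(0.54 × 0.83) = 0.15 / 0.6695 = 0.2240.
Shared true-score variance = 0.2240² = 0.0502 ≈ 0.05.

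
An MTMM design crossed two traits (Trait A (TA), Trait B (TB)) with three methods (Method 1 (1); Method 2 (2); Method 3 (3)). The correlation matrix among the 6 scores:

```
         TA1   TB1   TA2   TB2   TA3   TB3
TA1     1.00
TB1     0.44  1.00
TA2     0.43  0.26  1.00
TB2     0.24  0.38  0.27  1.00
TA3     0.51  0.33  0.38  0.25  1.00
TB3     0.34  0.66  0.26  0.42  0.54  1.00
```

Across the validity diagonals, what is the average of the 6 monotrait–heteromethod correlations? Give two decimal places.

Convergent values: 0.43, 0.51, 0.38, 0.38, 0.66, 0.42; mean = 2.78/6 = 0.46.

0.46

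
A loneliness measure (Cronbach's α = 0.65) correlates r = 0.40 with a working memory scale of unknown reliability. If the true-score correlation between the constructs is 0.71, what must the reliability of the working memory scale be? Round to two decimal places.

0.49

r_true = r_obs / √(r_xx · r_yy) ⇒ 0.71 = 0.40 / √(0.65 · r_yy).
√(0.65 · r_yy) = 0.40 / 0.71 = 0.5634; 0.65 · r_yy = 0.3174; r_yy = 0.3174 / 0.65 ≈ 0.49.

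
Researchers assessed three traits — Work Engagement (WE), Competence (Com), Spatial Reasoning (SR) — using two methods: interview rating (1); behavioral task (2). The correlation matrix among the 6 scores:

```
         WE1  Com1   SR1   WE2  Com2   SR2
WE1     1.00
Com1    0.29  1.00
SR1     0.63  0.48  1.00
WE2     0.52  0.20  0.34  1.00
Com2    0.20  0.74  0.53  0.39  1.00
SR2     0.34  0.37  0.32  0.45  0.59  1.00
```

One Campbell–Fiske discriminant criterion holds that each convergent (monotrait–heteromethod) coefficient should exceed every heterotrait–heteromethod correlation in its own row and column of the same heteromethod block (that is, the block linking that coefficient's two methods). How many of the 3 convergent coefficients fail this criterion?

1

Convergent coefficients and their comparison sets:
WE (methods 1·2): 0.52 vs {0.20, 0.20, 0.34, 0.34} → pass.
Com (methods 1·2): 0.74 vs {0.20, 0.20, 0.37, 0.53} → pass.
SR (methods 1·2): 0.32 vs {0.34, 0.34, 0.53, 0.37} → fail.
1 of 3 fail.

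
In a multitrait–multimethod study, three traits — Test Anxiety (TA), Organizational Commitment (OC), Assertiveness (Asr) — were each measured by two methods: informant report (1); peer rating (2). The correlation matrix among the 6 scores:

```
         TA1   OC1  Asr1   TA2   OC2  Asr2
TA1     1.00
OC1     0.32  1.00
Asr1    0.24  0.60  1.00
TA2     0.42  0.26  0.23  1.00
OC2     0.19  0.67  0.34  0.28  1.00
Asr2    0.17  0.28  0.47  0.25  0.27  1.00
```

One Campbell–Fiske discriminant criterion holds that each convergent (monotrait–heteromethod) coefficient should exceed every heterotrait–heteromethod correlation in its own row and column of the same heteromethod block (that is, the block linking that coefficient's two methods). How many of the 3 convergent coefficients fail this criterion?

Checking each validity diagonal entry against its comparison values:
TA (methods 1·2): 0.42 vs {0.19, 0.26, 0.17, 0.23} → pass.
OC (methods 1·2): 0.67 vs {0.26, 0.19, 0.28, 0.34} → pass.
Asr (methods 1·2): 0.47 vs {0.23, 0.17, 0.34, 0.28} → pass.
0 of 3 fail.

0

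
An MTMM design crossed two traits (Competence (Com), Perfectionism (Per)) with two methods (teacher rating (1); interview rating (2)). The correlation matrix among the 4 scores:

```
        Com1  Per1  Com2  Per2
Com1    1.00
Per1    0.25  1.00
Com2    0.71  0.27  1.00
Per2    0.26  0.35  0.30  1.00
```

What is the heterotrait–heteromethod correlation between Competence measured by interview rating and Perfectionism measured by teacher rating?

Different traits and methods: r(Com2, Per1) = 0.27.

0.27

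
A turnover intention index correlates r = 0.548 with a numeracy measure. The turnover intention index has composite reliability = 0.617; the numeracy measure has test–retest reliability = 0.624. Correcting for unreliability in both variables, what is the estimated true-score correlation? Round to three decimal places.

r_true = r_obs / √(r_xx · r_yy) = 0.548 / √(0.617 × 0.624) = 0.548 / √0.385008 = 0.548 / 0.6205 ≈ 0.883.

0.883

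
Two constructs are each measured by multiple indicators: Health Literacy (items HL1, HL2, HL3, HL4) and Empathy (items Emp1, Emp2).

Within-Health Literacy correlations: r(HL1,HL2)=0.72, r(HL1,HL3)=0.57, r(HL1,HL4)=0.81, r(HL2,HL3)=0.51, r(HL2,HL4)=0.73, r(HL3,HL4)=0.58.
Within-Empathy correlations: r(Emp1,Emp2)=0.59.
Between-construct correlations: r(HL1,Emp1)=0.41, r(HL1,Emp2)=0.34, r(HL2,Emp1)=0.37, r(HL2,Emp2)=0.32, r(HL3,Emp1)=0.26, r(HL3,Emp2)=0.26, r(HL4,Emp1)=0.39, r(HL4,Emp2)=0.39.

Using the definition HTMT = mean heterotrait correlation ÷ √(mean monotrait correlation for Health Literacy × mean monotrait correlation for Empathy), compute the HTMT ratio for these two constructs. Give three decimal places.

0.552

Mean between = 2.74/8 = 0.3425.
Mean within-HL = 3.92/6 = 0.6533; mean within-Emp = 0.59/1 = 0.5900.
Geometric mean = √(0.6533 × 0.5900) = 0.6208.
HTMT = 0.3425 / 0.6208 = 0.552.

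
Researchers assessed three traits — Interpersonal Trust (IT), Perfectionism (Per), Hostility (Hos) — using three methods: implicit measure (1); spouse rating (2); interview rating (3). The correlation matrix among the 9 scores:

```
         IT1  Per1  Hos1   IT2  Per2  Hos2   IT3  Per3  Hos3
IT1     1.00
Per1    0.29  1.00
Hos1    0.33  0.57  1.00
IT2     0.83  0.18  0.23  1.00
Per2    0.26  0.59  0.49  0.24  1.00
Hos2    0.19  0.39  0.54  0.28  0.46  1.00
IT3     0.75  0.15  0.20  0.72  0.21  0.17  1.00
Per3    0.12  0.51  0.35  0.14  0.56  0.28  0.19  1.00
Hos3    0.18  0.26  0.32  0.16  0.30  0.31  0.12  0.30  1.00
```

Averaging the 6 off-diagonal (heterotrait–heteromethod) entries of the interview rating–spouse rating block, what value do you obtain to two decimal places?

0.21

HTHM values (method 3 × method 2): 0.21, 0.17, 0.14, 0.28, 0.16, 0.30; mean = 1.26/6 = 0.21.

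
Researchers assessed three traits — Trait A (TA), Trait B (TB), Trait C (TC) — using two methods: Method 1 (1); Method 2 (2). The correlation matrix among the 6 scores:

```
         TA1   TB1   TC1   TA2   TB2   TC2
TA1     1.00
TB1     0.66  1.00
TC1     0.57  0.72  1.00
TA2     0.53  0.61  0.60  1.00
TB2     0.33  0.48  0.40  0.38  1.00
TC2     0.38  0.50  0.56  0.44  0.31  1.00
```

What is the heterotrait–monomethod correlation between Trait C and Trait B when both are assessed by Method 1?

Different traits, same method: r(TC1, TB1) = 0.72.

0.72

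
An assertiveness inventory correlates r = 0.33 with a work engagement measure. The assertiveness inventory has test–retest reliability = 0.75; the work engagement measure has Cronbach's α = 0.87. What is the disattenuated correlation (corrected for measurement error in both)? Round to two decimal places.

r_true = r_obs / √(r_xx · r_yy) = 0.33 / √(0.75 × 0.87) = 0.33 / √0.6525 = 0.33 / 0.8078 ≈ 0.41.

0.41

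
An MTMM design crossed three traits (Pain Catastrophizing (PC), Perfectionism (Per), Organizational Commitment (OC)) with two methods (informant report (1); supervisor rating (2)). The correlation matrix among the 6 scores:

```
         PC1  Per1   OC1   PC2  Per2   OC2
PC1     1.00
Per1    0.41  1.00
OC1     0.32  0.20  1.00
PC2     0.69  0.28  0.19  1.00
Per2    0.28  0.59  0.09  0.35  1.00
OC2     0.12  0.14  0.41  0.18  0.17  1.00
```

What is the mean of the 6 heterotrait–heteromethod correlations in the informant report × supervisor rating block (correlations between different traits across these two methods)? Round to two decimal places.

HTHM values (method 1 × method 2): 0.28, 0.12, 0.28, 0.14, 0.19, 0.09; mean = 1.10/6 = 0.18.

0.18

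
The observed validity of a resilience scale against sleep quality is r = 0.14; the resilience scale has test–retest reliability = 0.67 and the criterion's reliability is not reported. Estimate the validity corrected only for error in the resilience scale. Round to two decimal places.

Single correction: r_c = r_obs / √r_xx = 0.14 / √0.67 = 0.14 / 0.8185 ≈ 0.17.

0.17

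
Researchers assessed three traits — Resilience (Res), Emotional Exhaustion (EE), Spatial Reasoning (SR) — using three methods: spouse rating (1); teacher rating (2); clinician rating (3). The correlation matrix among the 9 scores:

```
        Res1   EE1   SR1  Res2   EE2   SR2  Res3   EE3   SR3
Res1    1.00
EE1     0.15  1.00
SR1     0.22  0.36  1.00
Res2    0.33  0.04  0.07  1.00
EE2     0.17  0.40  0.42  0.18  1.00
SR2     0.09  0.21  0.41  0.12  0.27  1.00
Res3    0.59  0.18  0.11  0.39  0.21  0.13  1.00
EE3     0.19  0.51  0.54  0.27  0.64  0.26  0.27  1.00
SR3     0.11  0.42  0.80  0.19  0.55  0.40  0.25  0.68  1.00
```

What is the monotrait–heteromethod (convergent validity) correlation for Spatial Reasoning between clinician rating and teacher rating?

0.40

Same trait (SR), different methods: r(SR3, SR2) = 0.40.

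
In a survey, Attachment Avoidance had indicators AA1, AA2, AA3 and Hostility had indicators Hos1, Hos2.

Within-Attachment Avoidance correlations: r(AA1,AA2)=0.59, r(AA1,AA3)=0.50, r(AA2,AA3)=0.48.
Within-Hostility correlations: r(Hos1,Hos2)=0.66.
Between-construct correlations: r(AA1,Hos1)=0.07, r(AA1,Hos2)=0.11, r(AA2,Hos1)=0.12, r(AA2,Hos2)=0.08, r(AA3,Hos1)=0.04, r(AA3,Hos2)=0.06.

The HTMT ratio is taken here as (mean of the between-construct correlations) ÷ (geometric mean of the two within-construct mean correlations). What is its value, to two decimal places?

0.14

Mean heterotrait r = 0.48/6 = 0.0800.
Mean within-AA = 1.57/3 = 0.5233; mean within-Hos = 0.66/1 = 0.6600.
Geometric mean = √(0.5233 × 0.6600) = 0.5877.
HTMT = 0.0800 / 0.5877 = 0.14.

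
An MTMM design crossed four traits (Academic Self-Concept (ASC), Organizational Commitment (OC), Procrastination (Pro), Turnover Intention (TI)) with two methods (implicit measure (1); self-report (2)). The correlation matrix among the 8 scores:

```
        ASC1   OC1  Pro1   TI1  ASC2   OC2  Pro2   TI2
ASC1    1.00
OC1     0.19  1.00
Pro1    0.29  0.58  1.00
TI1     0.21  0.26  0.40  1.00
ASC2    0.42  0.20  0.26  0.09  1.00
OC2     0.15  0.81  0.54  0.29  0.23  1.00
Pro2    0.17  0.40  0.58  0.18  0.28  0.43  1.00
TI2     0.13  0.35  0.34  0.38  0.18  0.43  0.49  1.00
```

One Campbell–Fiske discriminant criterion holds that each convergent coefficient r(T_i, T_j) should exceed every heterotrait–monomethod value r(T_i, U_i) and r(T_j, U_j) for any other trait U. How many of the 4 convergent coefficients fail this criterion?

Each convergent coefficient versus the relevant comparison correlations:
ASC (methods 1·2): 0.42 vs {0.19, 0.23, 0.29, 0.28, 0.21, 0.18} → pass.
OC (methods 1·2): 0.81 vs {0.19, 0.23, 0.58, 0.43, 0.26, 0.43} → pass.
Pro (methods 1·2): 0.58 vs {0.29, 0.28, 0.58, 0.43, 0.40, 0.49} → fail.
TI (methods 1·2): 0.38 vs {0.21, 0.18, 0.26, 0.43, 0.40, 0.49} → fail.
2 of 4 fail.

2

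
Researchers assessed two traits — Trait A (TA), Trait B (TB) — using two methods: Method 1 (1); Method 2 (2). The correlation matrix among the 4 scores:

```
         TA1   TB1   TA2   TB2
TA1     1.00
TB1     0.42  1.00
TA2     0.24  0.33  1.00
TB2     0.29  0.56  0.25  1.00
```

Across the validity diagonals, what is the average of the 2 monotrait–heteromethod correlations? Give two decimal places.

0.40

Convergent values: 0.24, 0.56; mean = 0.80/2 = 0.40.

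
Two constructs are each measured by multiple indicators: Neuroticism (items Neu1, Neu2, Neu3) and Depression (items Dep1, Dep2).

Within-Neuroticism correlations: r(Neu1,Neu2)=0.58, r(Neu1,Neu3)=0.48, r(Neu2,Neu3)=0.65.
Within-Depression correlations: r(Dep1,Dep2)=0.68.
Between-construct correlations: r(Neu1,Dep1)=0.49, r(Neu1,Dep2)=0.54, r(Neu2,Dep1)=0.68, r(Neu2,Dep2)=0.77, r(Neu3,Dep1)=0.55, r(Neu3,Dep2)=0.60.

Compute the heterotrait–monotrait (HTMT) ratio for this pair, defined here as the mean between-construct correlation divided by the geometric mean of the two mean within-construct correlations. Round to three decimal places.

0.972

Mean between = 3.63/6 = 0.6050.
Mean within-Neu = 1.71/3 = 0.5700; mean within-Dep = 0.68/1 = 0.6800.
Geometric mean = √(0.5700 × 0.6800) = 0.6226.
HTMT = 0.6050 / 0.6226 = 0.972.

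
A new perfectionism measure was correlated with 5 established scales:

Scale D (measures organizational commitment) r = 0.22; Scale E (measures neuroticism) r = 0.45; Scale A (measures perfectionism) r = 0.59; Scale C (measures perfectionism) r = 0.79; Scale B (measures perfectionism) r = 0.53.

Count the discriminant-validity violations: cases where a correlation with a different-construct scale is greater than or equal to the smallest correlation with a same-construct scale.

Convergent (same construct = perfectionism): Scale A, Scale C, Scale B.
Smallest convergent = 0.53. Discriminant values: 0.22, 0.45; count ≥ 0.53 → 0.

0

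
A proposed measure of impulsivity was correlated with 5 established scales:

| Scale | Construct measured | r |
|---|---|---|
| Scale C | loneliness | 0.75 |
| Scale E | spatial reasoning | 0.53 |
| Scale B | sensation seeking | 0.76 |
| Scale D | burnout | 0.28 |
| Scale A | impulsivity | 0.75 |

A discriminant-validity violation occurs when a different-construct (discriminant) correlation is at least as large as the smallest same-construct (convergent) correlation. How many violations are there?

Convergent (same construct = impulsivity): Scale A.
Smallest convergent = 0.75. Discriminant values: 0.75, 0.53, 0.76, 0.28; count ≥ 0.75 → 2.

2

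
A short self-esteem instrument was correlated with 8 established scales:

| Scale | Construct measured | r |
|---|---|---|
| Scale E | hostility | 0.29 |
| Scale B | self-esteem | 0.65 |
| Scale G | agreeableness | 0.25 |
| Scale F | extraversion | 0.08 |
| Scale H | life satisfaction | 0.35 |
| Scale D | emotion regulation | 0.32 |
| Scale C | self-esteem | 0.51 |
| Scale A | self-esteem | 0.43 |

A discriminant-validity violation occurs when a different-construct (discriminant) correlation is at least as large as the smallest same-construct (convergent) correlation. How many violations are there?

0

Convergent (same construct = self-esteem): Scale B, Scale C, Scale A.
Smallest convergent = 0.43. Discriminant values: 0.29, 0.25, 0.08, 0.35, 0.32; count ≥ 0.43 → 0.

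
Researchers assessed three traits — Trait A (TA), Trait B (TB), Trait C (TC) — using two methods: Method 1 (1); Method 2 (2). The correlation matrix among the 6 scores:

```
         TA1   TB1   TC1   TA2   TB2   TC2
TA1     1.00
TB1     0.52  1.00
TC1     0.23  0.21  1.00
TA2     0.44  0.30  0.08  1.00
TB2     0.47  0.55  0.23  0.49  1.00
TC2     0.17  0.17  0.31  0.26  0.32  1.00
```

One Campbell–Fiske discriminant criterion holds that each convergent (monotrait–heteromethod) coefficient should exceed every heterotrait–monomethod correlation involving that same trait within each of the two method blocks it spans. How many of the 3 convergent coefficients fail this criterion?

Checking each validity diagonal entry against its comparison values:
TA (methods 1·2): 0.44 vs {0.52, 0.49, 0.23, 0.26} → fail.
TB (methods 1·2): 0.55 vs {0.52, 0.49, 0.21, 0.32} → pass.
TC (methods 1·2): 0.31 vs {0.23, 0.26, 0.21, 0.32} → fail.
2 of 3 fail.

2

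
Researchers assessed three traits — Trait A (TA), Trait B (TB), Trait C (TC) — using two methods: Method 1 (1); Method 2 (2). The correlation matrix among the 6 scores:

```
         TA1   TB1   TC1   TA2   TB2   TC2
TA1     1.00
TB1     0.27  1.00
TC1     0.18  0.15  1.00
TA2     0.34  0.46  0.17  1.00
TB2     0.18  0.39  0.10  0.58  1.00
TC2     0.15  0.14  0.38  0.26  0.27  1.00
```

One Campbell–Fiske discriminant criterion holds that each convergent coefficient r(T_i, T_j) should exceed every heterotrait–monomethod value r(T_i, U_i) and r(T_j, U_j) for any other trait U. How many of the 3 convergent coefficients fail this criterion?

2

Each convergent coefficient versus the relevant comparison correlations:
TA (methods 1·2): 0.34 vs {0.27, 0.58, 0.18, 0.26} → fail.
TB (methods 1·2): 0.39 vs {0.27, 0.58, 0.15, 0.27} → fail.
TC (methods 1·2): 0.38 vs {0.18, 0.26, 0.15, 0.27} → pass.
2 of 3 fail.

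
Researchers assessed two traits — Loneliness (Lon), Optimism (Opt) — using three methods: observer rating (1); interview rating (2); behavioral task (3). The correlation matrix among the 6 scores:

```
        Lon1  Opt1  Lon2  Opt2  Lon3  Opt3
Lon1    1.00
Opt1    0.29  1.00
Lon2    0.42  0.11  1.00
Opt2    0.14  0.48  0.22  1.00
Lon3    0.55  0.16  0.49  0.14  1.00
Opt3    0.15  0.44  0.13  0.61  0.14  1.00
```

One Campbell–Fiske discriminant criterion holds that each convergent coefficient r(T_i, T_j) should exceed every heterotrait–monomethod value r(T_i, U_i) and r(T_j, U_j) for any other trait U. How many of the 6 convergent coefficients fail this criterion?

0

Each convergent coefficient versus the relevant comparison correlations:
Lon (methods 1·2): 0.42 vs {0.29, 0.22} → pass.
Lon (methods 1·3): 0.55 vs {0.29, 0.14} → pass.
Lon (methods 2·3): 0.49 vs {0.22, 0.14} → pass.
Opt (methods 1·2): 0.48 vs {0.29, 0.22} → pass.
Opt (methods 1·3): 0.44 vs {0.29, 0.14} → pass.
Opt (methods 2·3): 0.61 vs {0.22, 0.14} → pass.
0 of 6 fail.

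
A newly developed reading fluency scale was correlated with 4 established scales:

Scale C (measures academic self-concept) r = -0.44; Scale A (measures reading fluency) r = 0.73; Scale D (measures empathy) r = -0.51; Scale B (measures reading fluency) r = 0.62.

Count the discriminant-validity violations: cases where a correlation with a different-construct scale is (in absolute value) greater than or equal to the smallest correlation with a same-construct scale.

0

Convergent (same construct = reading fluency): Scale A, Scale B.
Smallest convergent = 0.62. Discriminant |r|: 0.44, 0.51; count ≥ 0.62 → 0.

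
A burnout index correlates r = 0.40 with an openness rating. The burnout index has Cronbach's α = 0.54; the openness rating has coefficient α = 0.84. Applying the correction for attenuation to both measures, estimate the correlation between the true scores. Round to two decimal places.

0.59

r_true = r_obs / √(r_xx · r_yy) = 0.40 / √(0.54 × 0.84) = 0.40 / √0.4536 = 0.40 / 0.6735 ≈ 0.59.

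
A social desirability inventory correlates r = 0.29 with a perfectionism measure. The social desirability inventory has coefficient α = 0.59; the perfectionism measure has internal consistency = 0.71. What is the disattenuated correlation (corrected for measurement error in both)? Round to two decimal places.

0.45

r_true = r_obs / √(r_xx · r_yy) = 0.29 / √(0.59 × 0.71) = 0.29 / √0.4189 = 0.29 / 0.6472 ≈ 0.45.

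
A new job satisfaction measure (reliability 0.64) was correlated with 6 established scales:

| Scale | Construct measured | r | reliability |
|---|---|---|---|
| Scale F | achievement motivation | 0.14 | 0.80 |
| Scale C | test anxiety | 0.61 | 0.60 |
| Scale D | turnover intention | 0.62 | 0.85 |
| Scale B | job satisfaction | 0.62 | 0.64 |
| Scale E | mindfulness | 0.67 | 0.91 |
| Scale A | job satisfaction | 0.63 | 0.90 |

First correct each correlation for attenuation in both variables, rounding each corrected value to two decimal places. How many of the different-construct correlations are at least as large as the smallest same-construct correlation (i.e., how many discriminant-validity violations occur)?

Disattenuated r (r / √(r_scale · r_new)):
  Scale F (disc): 0.14 / √(0.80·0.64) = 0.20
  Scale C (disc): 0.61 / √(0.60·0.64) = 0.98
  Scale D (disc): 0.62 / √(0.85·0.64) = 0.84
  Scale B (conv): 0.62 / √(0.64·0.64) = 0.97
  Scale E (disc): 0.67 / √(0.91·0.64) = 0.88
  Scale A (conv): 0.63 / √(0.90·0.64) = 0.83
Smallest convergent = 0.83. Discriminant values: 0.20, 0.98, 0.84, 0.88; count ≥ 0.83 → 3.

3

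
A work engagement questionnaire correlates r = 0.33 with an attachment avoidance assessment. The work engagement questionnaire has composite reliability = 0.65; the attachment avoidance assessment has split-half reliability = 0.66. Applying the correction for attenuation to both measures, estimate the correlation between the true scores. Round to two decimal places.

r_true = r_obs / √(r_xx · r_yy) = 0.33 / √(0.65 × 0.66) = 0.33 / √0.4290 = 0.33 / 0.6550 ≈ 0.50.

0.50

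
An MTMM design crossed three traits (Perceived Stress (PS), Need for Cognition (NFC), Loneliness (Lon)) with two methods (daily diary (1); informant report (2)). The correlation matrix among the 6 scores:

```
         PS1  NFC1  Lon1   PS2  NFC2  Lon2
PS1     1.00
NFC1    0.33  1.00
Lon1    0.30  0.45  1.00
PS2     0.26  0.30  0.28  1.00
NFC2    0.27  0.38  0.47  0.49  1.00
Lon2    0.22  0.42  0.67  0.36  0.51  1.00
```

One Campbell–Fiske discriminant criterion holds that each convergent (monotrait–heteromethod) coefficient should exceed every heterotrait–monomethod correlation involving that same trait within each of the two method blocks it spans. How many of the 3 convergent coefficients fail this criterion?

2

Checking each validity diagonal entry against its comparison values:
PS (methods 1·2): 0.26 vs {0.33, 0.49, 0.30, 0.36} → fail.
NFC (methods 1·2): 0.38 vs {0.33, 0.49, 0.45, 0.51} → fail.
Lon (methods 1·2): 0.67 vs {0.30, 0.36, 0.45, 0.51} → pass.
2 of 3 fail.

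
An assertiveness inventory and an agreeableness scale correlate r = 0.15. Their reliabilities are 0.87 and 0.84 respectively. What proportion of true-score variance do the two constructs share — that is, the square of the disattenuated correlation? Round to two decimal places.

0.03

Disattenuated r = 0.15 / √(0.87 × 0.84) = 0.15 / 0.8549 = 0.1755.
Shared true-score variance = 0.1755² = 0.0308 ≈ 0.03.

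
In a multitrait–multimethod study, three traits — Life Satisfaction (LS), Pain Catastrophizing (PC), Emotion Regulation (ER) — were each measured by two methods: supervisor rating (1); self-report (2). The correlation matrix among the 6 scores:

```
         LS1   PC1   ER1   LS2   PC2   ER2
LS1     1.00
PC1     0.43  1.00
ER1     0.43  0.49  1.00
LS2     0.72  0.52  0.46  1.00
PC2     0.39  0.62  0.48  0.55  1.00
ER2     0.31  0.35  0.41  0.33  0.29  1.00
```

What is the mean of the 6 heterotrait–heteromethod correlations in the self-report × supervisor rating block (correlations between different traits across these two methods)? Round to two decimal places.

HTHM values (method 2 × method 1): 0.52, 0.46, 0.39, 0.48, 0.31, 0.35; mean = 2.51/6 = 0.42.

0.42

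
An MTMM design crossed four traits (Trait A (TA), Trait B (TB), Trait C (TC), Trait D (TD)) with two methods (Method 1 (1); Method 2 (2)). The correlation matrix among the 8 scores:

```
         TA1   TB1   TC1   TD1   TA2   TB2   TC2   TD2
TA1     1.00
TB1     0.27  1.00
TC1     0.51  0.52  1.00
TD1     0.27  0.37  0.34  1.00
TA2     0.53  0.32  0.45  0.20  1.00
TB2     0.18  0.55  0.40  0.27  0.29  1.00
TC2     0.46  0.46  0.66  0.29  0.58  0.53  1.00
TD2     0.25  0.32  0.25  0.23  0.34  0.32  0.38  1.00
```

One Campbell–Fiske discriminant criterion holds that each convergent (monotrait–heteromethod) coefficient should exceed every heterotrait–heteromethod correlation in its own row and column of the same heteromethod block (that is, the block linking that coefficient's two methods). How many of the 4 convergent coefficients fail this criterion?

Each convergent coefficient versus the relevant comparison correlations:
TA (methods 1·2): 0.53 vs {0.18, 0.32, 0.46, 0.45, 0.25, 0.20} → pass.
TB (methods 1·2): 0.55 vs {0.32, 0.18, 0.46, 0.40, 0.32, 0.27} → pass.
TC (methods 1·2): 0.66 vs {0.45, 0.46, 0.40, 0.46, 0.25, 0.29} → pass.
TD (methods 1·2): 0.23 vs {0.20, 0.25, 0.27, 0.32, 0.29, 0.25} → fail.
1 of 4 fail.

1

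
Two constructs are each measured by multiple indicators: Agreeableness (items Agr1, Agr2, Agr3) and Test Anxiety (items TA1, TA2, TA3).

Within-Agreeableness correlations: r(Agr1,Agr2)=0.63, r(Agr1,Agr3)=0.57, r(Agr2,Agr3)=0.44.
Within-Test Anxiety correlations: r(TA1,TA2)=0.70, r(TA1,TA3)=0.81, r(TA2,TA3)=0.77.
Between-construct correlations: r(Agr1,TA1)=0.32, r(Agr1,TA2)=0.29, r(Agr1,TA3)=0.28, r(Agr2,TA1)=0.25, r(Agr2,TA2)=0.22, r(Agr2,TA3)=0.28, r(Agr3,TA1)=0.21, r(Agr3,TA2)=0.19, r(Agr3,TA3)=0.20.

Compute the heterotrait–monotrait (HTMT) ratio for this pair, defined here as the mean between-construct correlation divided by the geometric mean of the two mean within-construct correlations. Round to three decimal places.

Mean between = 2.24/9 = 0.2489.
Mean within-Agr = 1.64/3 = 0.5467; mean within-TA = 2.28/3 = 0.7600.
Geometric mean = √(0.5467 × 0.7600) = 0.6446.
HTMT = 0.2489 / 0.6446 = 0.386.

0.386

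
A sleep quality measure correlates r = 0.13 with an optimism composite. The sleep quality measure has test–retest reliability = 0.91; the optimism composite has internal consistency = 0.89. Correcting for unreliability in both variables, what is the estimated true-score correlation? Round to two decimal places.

0.14

r_true = r_obs / √(r_xx · r_yy) = 0.13 / √(0.91 × 0.89) = 0.13 / √0.8099 = 0.13 / 0.8999 ≈ 0.14.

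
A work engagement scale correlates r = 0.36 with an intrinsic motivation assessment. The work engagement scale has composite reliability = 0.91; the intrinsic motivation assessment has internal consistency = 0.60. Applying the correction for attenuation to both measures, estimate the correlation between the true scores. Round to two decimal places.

r_true = r_obs / √(r_xx · r_yy) = 0.36 / √(0.91 × 0.60) = 0.36 / √0.5460 = 0.36 / 0.7389 ≈ 0.49.

0.49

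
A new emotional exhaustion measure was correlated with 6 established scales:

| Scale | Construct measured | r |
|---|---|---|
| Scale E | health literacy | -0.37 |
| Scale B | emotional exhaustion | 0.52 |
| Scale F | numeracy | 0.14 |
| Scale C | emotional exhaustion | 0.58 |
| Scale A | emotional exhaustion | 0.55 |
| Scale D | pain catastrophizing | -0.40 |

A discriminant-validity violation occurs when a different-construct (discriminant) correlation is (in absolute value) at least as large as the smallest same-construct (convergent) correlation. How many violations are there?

0

Convergent (same construct = emotional exhaustion): Scale B, Scale C, Scale A.
Smallest convergent = 0.52. Discriminant |r|: 0.37, 0.14, 0.40; count ≥ 0.52 → 0.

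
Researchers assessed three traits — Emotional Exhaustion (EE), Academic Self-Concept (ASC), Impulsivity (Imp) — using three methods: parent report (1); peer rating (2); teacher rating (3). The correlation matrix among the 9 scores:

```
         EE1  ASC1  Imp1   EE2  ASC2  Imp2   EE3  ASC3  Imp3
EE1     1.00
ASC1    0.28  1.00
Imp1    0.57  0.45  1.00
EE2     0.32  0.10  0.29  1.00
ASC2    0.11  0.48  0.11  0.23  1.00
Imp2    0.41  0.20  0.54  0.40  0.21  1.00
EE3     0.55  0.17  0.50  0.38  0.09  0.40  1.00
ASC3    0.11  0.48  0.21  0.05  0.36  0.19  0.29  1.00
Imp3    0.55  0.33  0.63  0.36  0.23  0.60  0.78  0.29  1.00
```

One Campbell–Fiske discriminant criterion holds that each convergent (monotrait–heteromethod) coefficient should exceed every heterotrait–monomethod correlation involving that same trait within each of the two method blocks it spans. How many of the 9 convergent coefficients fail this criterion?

6

Checking each validity diagonal entry against its comparison values:
EE (methods 1·2): 0.32 vs {0.28, 0.23, 0.57, 0.40} → fail.
EE (methods 1·3): 0.55 vs {0.28, 0.29, 0.57, 0.78} → fail.
EE (methods 2·3): 0.38 vs {0.23, 0.29, 0.40, 0.78} → fail.
ASC (methods 1·2): 0.48 vs {0.28, 0.23, 0.45, 0.21} → pass.
ASC (methods 1·3): 0.48 vs {0.28, 0.29, 0.45, 0.29} → pass.
ASC (methods 2·3): 0.36 vs {0.23, 0.29, 0.21, 0.29} → pass.
Imp (methods 1·2): 0.54 vs {0.57, 0.40, 0.45, 0.21} → fail.
Imp (methods 1·3): 0.63 vs {0.57, 0.78, 0.45, 0.29} → fail.
Imp (methods 2·3): 0.60 vs {0.40, 0.78, 0.21, 0.29} → fail.
6 of 9 fail.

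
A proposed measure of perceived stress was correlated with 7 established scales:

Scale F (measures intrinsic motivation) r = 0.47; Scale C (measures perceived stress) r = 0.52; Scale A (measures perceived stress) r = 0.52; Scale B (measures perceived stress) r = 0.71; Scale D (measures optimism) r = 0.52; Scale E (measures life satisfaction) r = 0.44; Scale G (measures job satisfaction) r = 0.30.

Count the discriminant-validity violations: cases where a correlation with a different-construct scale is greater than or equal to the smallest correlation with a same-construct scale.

1

Convergent (same construct = perceived stress): Scale C, Scale A, Scale B.
Smallest convergent = 0.52. Discriminant values: 0.47, 0.52, 0.44, 0.30; count ≥ 0.52 → 1.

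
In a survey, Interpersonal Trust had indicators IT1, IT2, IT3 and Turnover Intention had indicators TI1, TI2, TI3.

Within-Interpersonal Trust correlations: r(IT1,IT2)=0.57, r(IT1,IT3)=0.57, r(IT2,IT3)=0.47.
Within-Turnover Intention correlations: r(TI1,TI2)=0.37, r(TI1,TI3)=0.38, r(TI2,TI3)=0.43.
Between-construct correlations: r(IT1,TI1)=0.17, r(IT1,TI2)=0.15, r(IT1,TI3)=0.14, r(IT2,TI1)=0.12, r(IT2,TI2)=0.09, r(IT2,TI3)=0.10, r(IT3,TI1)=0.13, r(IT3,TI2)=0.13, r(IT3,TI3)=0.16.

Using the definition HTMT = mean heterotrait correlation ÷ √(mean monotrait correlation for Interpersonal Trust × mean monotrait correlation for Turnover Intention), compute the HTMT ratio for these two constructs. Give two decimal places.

Between-construct mean = 1.19/9 = 0.1322.
Mean within-IT = 1.61/3 = 0.5367; mean within-TI = 1.18/3 = 0.3933.
Geometric mean = √(0.5367 × 0.3933) = 0.4594.
HTMT = 0.1322 / 0.4594 = 0.29.

0.29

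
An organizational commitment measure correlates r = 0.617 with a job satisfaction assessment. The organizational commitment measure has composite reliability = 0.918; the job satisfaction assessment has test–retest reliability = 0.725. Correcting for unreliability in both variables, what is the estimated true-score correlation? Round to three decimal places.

r_true = r_obs / √(r_xx · r_yy) = 0.617 / √(0.918 × 0.725) = 0.617 / √0.665550 = 0.617 / 0.8158 ≈ 0.756.

0.756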